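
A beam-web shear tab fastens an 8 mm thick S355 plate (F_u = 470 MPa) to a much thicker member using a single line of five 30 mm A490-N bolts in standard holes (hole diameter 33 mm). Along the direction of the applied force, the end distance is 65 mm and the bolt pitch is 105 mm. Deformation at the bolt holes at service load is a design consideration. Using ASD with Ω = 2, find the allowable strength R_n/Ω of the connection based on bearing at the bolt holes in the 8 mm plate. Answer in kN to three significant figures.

Per bolt r_n = 1.2 l_c t F_u ≤ 2.4 d t F_u; upper limit = 2.4 × 30 × 8 × 470 / 1000 = 270.7 kN.
Edge bolt: l_c = 65 − 33/2 = 48.5 mm → 1.2 × 48.5 × 8 × 470 / 1000 = 218.8 → r_n = 218.8 kN.
Interior bolts: l_c = 105 − 33 = 72 mm → 1.2 × 72 × 8 × 470 / 1000 = 324.9 → r_n = 270.7 kN.
R_n = 1 × 218.8 + 4 × 270.7 = 1302 kN.
Allowable strength R_n/Ω = 1302 / 2 = 651 kN.

651 kN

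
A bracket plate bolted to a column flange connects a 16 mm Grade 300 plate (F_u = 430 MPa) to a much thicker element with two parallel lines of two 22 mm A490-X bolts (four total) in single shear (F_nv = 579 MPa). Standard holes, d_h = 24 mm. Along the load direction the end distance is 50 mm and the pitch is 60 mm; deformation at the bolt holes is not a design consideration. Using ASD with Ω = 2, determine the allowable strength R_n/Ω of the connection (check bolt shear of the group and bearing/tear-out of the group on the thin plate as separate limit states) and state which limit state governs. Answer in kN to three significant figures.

Bolt shear: A_b = π·22²/4 = 380.1 mm²; R_n = 579 × 380.1 × 4 × 1 / 1000 = 880.4 kN → 880.4 / 2 = 440 kN.
Bearing (1.5 l_c t F_u ≤ 3.0 d t F_u): upper limit = 3.0·22·16·430 / 1000 = 454.1 kN.
  Edge l_c = 50 − 24/2 = 38 → r_n = 392.2 kN; interior l_c = 60 − 24 = 36 → r_n = 371.5 kN.
  R_n,bearing = 2·392.2 + 2·371.5 = 1527 kN → 1527 / 2 = 764 kN.
Bolt shear governs: 440 kN.

440 kN (bolt shear governs)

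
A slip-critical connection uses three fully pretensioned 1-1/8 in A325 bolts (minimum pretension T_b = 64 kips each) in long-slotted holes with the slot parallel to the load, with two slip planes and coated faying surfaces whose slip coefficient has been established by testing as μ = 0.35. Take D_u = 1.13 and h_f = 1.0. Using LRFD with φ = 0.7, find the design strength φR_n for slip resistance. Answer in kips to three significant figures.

106 kips

R_n = μ · D_u · h_f · T_b · n_s · n_b = 0.35 × 1.13 × 1.0 × 64 × 2 × 3 = 151.9 kips.
Design strength φR_n = 0.7 × 151.9 = 106 kips.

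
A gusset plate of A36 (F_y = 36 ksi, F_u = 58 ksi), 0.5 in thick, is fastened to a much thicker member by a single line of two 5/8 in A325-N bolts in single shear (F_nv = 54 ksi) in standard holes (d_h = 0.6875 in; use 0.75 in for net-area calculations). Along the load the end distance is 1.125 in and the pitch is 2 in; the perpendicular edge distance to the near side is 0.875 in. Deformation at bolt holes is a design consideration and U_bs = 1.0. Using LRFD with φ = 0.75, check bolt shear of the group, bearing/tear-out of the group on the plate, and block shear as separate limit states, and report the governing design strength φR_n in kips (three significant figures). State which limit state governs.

Bolt shear: A_b = π·0.625²/4 = 0.3068 in²; R_n = 54 × 0.3068 × 2 × 1 = 33.13 kips → 0.75 × 33.13 = 24.9 kips.
Bearing: edge l_c = 0.7812, r_n = 27.19 kips; interior l_c = 1.312, r_n = 43.5 kips; R_n = 27.19 + 1·43.5 = 70.69 kips → 53 kips.
Block shear: A_gv = 1.562, A_nv = 1, A_nt = 0.25 in²; R_n = min(0.6F_uA_nv, 0.6F_yA_gv) + U_bs·F_u·A_nt = 48.25 kips → 36.2 kips.
Bolt shear governs: 24.9 kips.

24.9 kips (bolt shear governs)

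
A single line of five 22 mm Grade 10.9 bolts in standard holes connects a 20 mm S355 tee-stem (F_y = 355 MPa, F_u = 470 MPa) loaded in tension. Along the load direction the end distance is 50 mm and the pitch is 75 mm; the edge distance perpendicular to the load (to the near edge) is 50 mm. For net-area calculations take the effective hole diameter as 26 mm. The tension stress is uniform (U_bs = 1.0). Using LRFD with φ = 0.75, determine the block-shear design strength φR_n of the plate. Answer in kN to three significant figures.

1250 kN

Shear plane L_v = 50 + 4·75 = 350 mm; A_gv = 350 × 20 = 7000 mm².
A_nv = (350 − 4.5·26) × 20 = 4660 mm².
A_nt = (50 − 0.5·26) × 20 = 740 mm².
0.6 F_u A_nv = 1314 kN; 0.6 F_y A_gv = 1491 kN → shear rupture governs the shear term.
R_n = 1314 + 1.0 × 470 × 740 / 1000 = 1662 kN.
Design strength φR_n = 0.75 × 1662 = 1250 kN.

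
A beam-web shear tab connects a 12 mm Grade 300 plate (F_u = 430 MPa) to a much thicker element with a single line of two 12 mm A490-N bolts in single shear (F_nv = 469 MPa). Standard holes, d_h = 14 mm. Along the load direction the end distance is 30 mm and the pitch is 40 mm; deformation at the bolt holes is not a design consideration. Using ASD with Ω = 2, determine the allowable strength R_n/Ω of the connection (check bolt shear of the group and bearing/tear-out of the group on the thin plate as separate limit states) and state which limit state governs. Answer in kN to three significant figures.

53 kN (bolt shear governs)

Bolt shear: A_b = π·12²/4 = 113.1 mm²; R_n = 469 × 113.1 × 2 × 1 / 1000 = 106.1 kN → 106.1 / 2 = 53 kN.
Bearing (1.5 l_c t F_u ≤ 3.0 d t F_u): upper limit = 3.0·12·12·430 / 1000 = 185.8 kN.
  Edge l_c = 30 − 14/2 = 23 → r_n = 178 kN; interior l_c = 40 − 14 = 26 → r_n = 185.8 kN.
  R_n,bearing = 1·178 + 1·185.8 = 363.8 kN → 363.8 / 2 = 182 kN.
Bolt shear governs: 53 kN.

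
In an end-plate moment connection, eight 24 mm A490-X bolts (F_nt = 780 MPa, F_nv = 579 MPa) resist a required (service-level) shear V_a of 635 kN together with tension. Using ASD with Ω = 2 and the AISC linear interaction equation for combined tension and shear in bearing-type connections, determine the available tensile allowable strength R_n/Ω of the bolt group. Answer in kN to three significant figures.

A_b = π·24²/4 = 452.4 mm²; f_rv = 635 × 1000 / (8 × 452.4) = 175.5 MPa.
F'_nt = 1.3 F_nt − (Ω F_nt / F_nv) f_rv = 1.3·780 − (2·780/579)·175.5 = 541.3 MPa, capped at F_nt → F'_nt = 541.3 MPa.
R_n = F'_nt · A_b · n = 541.3 × 452.4 × 8 / 1000 = 1959 kN.
Allowable strength R_n/Ω = 1959 / 2 = 979 kN.

979 kN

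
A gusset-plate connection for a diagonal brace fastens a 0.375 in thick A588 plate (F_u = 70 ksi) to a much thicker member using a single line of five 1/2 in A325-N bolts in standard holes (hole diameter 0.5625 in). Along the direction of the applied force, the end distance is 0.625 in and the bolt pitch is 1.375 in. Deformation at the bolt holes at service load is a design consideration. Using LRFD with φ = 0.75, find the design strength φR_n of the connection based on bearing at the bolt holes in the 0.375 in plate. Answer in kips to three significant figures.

Per bolt r_n = 1.2 l_c t F_u ≤ 2.4 d t F_u; upper limit = 2.4 × 0.5 × 0.375 × 70 = 31.5 kips.
Edge bolt: l_c = 0.625 − 0.5625/2 = 0.3438 in → 1.2 × 0.3438 × 0.375 × 70 = 10.83 → r_n = 10.83 kips.
Interior bolts: l_c = 1.375 − 0.5625 = 0.8125 in → 1.2 × 0.8125 × 0.375 × 70 = 25.59 → r_n = 25.59 kips.
R_n = 1 × 10.83 + 4 × 25.59 = 113.2 kips.
Design strength φR_n = 0.75 × 113.2 = 84.9 kips.

84.9 kips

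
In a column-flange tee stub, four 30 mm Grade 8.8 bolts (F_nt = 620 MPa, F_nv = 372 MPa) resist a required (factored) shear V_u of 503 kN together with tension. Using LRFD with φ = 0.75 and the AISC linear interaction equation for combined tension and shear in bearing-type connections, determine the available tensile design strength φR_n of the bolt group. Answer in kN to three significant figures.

871 kN

A_b = π·30²/4 = 706.9 mm²; f_rv = 503 × 1000 / (4 × 706.9) = 177.9 MPa.
F'_nt = 1.3 F_nt − (F_nt / φF_nv) f_rv = 1.3·620 − (620/(0.75·372))·177.9 = 410.7 MPa, capped at F_nt → F'_nt = 410.7 MPa.
R_n = F'_nt · A_b · n = 410.7 × 706.9 × 4 / 1000 = 1161 kN.
Design strength φR_n = 0.75 × 1161 = 871 kN.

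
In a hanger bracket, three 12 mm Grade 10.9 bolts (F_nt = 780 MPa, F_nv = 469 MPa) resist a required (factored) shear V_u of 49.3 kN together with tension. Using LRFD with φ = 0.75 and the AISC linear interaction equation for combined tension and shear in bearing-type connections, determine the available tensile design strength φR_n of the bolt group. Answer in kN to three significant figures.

176 kN

A_b = π·12²/4 = 113.1 mm²; f_rv = 49.3 × 1000 / (3 × 113.1) = 145.3 MPa.
F'_nt = 1.3 F_nt − (F_nt / φF_nv) f_rv = 1.3·780 − (780/(0.75·469))·145.3 = 691.8 MPa, capped at F_nt → F'_nt = 691.8 MPa.
R_n = F'_nt · A_b · n = 691.8 × 113.1 × 3 / 1000 = 234.7 kN.
Design strength φR_n = 0.75 × 234.7 = 176 kN.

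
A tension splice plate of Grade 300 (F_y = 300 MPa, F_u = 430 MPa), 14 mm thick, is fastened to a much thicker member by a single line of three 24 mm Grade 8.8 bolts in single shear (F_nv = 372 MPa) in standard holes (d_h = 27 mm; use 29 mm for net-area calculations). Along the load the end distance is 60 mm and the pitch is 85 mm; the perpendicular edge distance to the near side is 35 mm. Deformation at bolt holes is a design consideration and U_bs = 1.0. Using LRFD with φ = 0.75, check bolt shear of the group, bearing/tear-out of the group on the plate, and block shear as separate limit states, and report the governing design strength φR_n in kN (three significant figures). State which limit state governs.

Bolt shear: A_b = π·24²/4 = 452.4 mm²; R_n = 372 × 452.4 × 3 × 1 / 1000 = 504.9 kN → 0.75 × 504.9 = 379 kN.
Bearing: edge l_c = 46.5, r_n = 335.9 kN; interior l_c = 58, r_n = 346.8 kN; R_n = 335.9 + 2·346.8 = 1029 kN → 772 kN.
Block shear: A_gv = 3220, A_nv = 2205, A_nt = 287 mm²; R_n = min(0.6F_uA_nv, 0.6F_yA_gv) + U_bs·F_u·A_nt = 692.3 kN → 519 kN.
Bolt shear governs: 379 kN.

379 kN (bolt shear governs)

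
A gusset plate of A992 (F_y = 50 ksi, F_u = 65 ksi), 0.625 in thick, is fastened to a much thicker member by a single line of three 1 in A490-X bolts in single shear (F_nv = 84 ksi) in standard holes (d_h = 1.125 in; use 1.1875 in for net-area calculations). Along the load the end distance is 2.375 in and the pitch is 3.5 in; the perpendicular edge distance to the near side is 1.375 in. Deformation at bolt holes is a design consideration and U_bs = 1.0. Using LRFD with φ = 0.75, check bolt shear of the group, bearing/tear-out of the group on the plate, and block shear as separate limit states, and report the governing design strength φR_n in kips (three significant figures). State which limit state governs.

141 kips (block shear governs)

Bolt shear: A_b = π·1²/4 = 0.7854 in²; R_n = 84 × 0.7854 × 3 × 1 = 197.9 kips → 0.75 × 197.9 = 148 kips.
Bearing: edge l_c = 1.812, r_n = 88.36 kips; interior l_c = 2.375, r_n = 97.5 kips; R_n = 88.36 + 2·97.5 = 283.4 kips → 213 kips.
Block shear: A_gv = 5.859, A_nv = 4.004, A_nt = 0.4883 in²; R_n = min(0.6F_uA_nv, 0.6F_yA_gv) + U_bs·F_u·A_nt = 187.9 kips → 141 kips.
Block shear governs: 141 kips.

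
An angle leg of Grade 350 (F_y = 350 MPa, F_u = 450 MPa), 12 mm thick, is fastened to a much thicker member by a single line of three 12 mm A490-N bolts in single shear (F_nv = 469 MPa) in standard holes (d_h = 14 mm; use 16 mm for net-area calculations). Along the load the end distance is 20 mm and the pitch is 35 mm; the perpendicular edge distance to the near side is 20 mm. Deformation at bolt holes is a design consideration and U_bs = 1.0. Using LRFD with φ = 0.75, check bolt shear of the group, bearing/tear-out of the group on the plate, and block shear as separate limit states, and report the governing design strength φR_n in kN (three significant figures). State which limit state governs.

119 kN (bolt shear governs)

Bolt shear: A_b = π·12²/4 = 113.1 mm²; R_n = 469 × 113.1 × 3 × 1 / 1000 = 159.1 kN → 0.75 × 159.1 = 119 kN.
Bearing: edge l_c = 13, r_n = 84.24 kN; interior l_c = 21, r_n = 136.1 kN; R_n = 84.24 + 2·136.1 = 356.4 kN → 267 kN.
Block shear: A_gv = 1080, A_nv = 600, A_nt = 144 mm²; R_n = min(0.6F_uA_nv, 0.6F_yA_gv) + U_bs·F_u·A_nt = 226.8 kN → 170 kN.
Bolt shear governs: 119 kN.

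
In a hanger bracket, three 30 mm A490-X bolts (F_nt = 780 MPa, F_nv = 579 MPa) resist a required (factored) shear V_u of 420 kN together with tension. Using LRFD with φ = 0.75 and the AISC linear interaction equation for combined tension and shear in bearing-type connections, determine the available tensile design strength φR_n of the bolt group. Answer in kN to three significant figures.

A_b = π·30²/4 = 706.9 mm²; f_rv = 420 × 1000 / (3 × 706.9) = 198.1 MPa.
F'_nt = 1.3 F_nt − (F_nt / φF_nv) f_rv = 1.3·780 − (780/(0.75·579))·198.1 = 658.2 MPa, capped at F_nt → F'_nt = 658.2 MPa.
R_n = F'_nt · A_b · n = 658.2 × 706.9 × 3 / 1000 = 1396 kN.
Design strength φR_n = 0.75 × 1396 = 1050 kN.

1050 kN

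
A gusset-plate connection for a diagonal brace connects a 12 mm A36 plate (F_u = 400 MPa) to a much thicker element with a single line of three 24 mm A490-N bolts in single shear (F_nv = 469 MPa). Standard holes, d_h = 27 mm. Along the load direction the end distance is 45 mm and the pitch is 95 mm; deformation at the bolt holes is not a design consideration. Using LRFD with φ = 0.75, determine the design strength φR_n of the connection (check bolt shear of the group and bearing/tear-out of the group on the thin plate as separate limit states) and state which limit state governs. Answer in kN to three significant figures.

Bolt shear: A_b = π·24²/4 = 452.4 mm²; R_n = 469 × 452.4 × 3 × 1 / 1000 = 636.5 kN → 0.75 × 636.5 = 477 kN.
Bearing (1.5 l_c t F_u ≤ 3.0 d t F_u): upper limit = 3.0·24·12·400 / 1000 = 345.6 kN.
  Edge l_c = 45 − 27/2 = 31.5 → r_n = 226.8 kN; interior l_c = 95 − 27 = 68 → r_n = 345.6 kN.
  R_n,bearing = 1·226.8 + 2·345.6 = 918 kN → 0.75 × 918 = 688 kN.
Bolt shear governs: 477 kN.

477 kN (bolt shear governs)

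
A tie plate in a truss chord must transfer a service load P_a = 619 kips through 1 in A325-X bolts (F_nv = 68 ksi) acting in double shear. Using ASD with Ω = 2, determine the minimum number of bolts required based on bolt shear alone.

12 bolts

A_b = π·1²/4 = 0.7854 in².
Per-bolt allowable strength R_n/Ω = 68 × 0.7854 × 2 / 2 = 53.41 kips.
n ≥ 619 / 53.41 = 11.59 → use 12 bolts.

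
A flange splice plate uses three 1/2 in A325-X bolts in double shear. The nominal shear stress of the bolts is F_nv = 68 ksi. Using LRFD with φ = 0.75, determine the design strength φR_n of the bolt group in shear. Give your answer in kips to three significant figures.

A_b = π × 0.5² / 4 = 0.1963 in².
R_n = F_nv · A_b · n · n_s = 68 × 0.1963 × 3 × 2 = 80.11 kips.
Design strength φR_n = 0.75 × 80.11 = 60.1 kips.

60.1 kips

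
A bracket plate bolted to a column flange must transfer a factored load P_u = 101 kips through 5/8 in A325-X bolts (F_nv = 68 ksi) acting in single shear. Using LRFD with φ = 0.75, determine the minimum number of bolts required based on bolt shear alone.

7 bolts

A_b = π·0.625²/4 = 0.3068 in².
Per-bolt design strength φR_n = 0.75 × 68 × 0.3068 × 1 = 15.65 kips.
n ≥ 101 / 15.65 = 6.455 → use 7 bolts.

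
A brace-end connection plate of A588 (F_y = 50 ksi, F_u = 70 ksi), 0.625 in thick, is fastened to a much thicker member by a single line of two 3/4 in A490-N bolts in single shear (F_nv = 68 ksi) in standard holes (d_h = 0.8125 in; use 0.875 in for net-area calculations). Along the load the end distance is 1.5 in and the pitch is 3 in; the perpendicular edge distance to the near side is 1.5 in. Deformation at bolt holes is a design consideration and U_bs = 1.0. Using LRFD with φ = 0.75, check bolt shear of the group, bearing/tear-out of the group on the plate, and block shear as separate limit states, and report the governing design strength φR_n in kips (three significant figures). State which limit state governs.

45.1 kips (bolt shear governs)

Bolt shear: A_b = π·0.75²/4 = 0.4418 in²; R_n = 68 × 0.4418 × 2 × 1 = 60.08 kips → 0.75 × 60.08 = 45.1 kips.
Bearing: edge l_c = 1.094, r_n = 57.42 kips; interior l_c = 2.188, r_n = 78.75 kips; R_n = 57.42 + 1·78.75 = 136.2 kips → 102 kips.
Block shear: A_gv = 2.812, A_nv = 1.992, A_nt = 0.6641 in²; R_n = min(0.6F_uA_nv, 0.6F_yA_gv) + U_bs·F_u·A_nt = 130.2 kips → 97.6 kips.
Bolt shear governs: 45.1 kips.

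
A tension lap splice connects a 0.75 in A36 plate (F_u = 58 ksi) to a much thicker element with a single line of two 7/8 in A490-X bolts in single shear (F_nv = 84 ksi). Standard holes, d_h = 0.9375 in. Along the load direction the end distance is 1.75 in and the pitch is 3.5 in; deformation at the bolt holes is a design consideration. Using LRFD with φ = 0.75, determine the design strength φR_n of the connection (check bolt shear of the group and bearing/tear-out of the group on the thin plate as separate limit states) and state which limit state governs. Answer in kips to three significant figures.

Bolt shear: A_b = π·0.875²/4 = 0.6013 in²; R_n = 84 × 0.6013 × 2 × 1 = 101 kips → 0.75 × 101 = 75.8 kips.
Bearing (1.2 l_c t F_u ≤ 2.4 d t F_u): upper limit = 2.4·0.875·0.75·58 = 91.35 kips.
  Edge l_c = 1.75 − 0.9375/2 = 1.281 → r_n = 66.88 kips; interior l_c = 3.5 − 0.9375 = 2.562 → r_n = 91.35 kips.
  R_n,bearing = 1·66.88 + 1·91.35 = 158.2 kips → 0.75 × 158.2 = 119 kips.
Bolt shear governs: 75.8 kips.

75.8 kips (bolt shear governs)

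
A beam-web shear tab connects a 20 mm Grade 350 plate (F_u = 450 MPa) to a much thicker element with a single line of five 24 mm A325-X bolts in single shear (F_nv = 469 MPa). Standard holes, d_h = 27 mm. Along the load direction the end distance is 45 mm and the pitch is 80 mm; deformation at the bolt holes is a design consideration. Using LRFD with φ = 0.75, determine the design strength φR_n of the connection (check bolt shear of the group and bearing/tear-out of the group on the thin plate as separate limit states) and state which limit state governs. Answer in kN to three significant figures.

Bolt shear: A_b = π·24²/4 = 452.4 mm²; R_n = 469 × 452.4 × 5 × 1 / 1000 = 1061 kN → 0.75 × 1061 = 796 kN.
Bearing (1.2 l_c t F_u ≤ 2.4 d t F_u): upper limit = 2.4·24·20·450 / 1000 = 518.4 kN.
  Edge l_c = 45 − 27/2 = 31.5 → r_n = 340.2 kN; interior l_c = 80 − 27 = 53 → r_n = 518.4 kN.
  R_n,bearing = 1·340.2 + 4·518.4 = 2414 kN → 0.75 × 2414 = 1810 kN.
Bolt shear governs: 796 kN.

796 kN (bolt shear governs)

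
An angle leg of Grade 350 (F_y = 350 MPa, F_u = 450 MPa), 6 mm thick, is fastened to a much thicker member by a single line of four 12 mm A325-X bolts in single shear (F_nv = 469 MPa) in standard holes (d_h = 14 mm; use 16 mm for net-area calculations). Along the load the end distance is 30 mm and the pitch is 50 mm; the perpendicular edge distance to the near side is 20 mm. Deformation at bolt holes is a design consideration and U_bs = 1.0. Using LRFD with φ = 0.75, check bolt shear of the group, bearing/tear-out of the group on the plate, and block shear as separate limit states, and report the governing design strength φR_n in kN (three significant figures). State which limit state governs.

159 kN (bolt shear governs)

Bolt shear: A_b = π·12²/4 = 113.1 mm²; R_n = 469 × 113.1 × 4 × 1 / 1000 = 212.2 kN → 0.75 × 212.2 = 159 kN.
Bearing: edge l_c = 23, r_n = 74.52 kN; interior l_c = 36, r_n = 77.76 kN; R_n = 74.52 + 3·77.76 = 307.8 kN → 231 kN.
Block shear: A_gv = 1080, A_nv = 744, A_nt = 72 mm²; R_n = min(0.6F_uA_nv, 0.6F_yA_gv) + U_bs·F_u·A_nt = 233.3 kN → 175 kN.
Bolt shear governs: 159 kN.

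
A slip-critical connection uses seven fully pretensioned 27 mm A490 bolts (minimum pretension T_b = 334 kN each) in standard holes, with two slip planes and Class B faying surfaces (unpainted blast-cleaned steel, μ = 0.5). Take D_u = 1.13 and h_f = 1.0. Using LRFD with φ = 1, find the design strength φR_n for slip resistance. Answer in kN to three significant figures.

2640 kN

R_n = μ · D_u · h_f · T_b · n_s · n_b = 0.5 × 1.13 × 1.0 × 334 × 2 × 7 = 2642 kN.
Design strength φR_n = 1 × 2642 = 2640 kN.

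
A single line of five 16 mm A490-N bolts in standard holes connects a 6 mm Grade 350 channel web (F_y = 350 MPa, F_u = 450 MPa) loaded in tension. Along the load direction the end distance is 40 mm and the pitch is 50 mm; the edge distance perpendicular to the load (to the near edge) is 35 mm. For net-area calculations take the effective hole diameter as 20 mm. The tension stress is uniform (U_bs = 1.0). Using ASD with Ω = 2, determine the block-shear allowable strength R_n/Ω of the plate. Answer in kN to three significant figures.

155 kN

Shear plane L_v = 40 + 4·50 = 240 mm; A_gv = 240 × 6 = 1440 mm².
A_nv = (240 − 4.5·20) × 6 = 900 mm².
A_nt = (35 − 0.5·20) × 6 = 150 mm².
0.6 F_u A_nv = 243 kN; 0.6 F_y A_gv = 302.4 kN → shear rupture governs the shear term.
R_n = 243 + 1.0 × 450 × 150 / 1000 = 310.5 kN.
Allowable strength R_n/Ω = 310.5 / 2 = 155 kN.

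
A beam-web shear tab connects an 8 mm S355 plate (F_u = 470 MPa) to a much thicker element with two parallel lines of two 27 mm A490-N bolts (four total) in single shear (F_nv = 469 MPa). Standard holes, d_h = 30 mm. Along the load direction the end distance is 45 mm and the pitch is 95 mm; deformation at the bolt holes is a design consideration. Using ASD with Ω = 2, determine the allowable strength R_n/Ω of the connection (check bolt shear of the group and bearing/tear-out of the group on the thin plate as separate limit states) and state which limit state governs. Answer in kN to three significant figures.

Bolt shear: A_b = π·27²/4 = 572.6 mm²; R_n = 469 × 572.6 × 4 × 1 / 1000 = 1074 kN → 1074 / 2 = 537 kN.
Bearing (1.2 l_c t F_u ≤ 2.4 d t F_u): upper limit = 2.4·27·8·470 / 1000 = 243.6 kN.
  Edge l_c = 45 − 30/2 = 30 → r_n = 135.4 kN; interior l_c = 95 − 30 = 65 → r_n = 243.6 kN.
  R_n,bearing = 2·135.4 + 2·243.6 = 758 kN → 758 / 2 = 379 kN.
Bearing governs: 379 kN.

379 kN (bearing governs)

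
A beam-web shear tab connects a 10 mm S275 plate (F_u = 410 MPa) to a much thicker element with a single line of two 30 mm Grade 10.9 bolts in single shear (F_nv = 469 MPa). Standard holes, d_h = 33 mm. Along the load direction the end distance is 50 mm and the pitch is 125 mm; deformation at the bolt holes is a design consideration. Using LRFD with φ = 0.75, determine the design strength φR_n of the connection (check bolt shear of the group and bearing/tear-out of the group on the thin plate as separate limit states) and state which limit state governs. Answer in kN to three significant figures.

345 kN (bearing governs)

Bolt shear: A_b = π·30²/4 = 706.9 mm²; R_n = 469 × 706.9 × 2 × 1 / 1000 = 663 kN → 0.75 × 663 = 497 kN.
Bearing (1.2 l_c t F_u ≤ 2.4 d t F_u): upper limit = 2.4·30·10·410 / 1000 = 295.2 kN.
  Edge l_c = 50 − 33/2 = 33.5 → r_n = 164.8 kN; interior l_c = 125 − 33 = 92 → r_n = 295.2 kN.
  R_n,bearing = 1·164.8 + 1·295.2 = 460 kN → 0.75 × 460 = 345 kN.
Bearing governs: 345 kN.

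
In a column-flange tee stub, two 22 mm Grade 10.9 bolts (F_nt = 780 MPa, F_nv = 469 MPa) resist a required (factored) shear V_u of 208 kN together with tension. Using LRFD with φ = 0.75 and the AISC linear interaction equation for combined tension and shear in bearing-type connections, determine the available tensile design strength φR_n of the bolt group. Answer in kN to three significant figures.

A_b = π·22²/4 = 380.1 mm²; f_rv = 208 × 1000 / (2 × 380.1) = 273.6 MPa.
F'_nt = 1.3 F_nt − (F_nt / φF_nv) f_rv = 1.3·780 − (780/(0.75·469))·273.6 = 407.3 MPa, capped at F_nt → F'_nt = 407.3 MPa.
R_n = F'_nt · A_b · n = 407.3 × 380.1 × 2 / 1000 = 309.7 kN.
Design strength φR_n = 0.75 × 309.7 = 232 kN.

232 kN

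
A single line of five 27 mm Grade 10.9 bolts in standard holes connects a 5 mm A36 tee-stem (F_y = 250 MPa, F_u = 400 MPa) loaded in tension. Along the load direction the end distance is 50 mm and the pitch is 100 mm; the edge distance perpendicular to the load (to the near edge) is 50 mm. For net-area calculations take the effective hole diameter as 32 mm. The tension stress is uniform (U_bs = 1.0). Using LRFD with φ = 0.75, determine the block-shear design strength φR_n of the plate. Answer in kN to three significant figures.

Shear plane L_v = 50 + 4·100 = 450 mm; A_gv = 450 × 5 = 2250 mm².
A_nv = (450 − 4.5·32) × 5 = 1530 mm².
A_nt = (50 − 0.5·32) × 5 = 170 mm².
0.6 F_u A_nv = 367.2 kN; 0.6 F_y A_gv = 337.5 kN → shear yielding governs the shear term.
R_n = 337.5 + 1.0 × 400 × 170 / 1000 = 405.5 kN.
Design strength φR_n = 0.75 × 405.5 = 304 kN.

304 kN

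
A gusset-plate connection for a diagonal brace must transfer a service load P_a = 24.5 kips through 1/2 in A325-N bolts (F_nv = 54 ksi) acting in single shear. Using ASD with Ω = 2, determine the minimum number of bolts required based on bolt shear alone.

A_b = π·0.5²/4 = 0.1963 in².
Per-bolt allowable strength R_n/Ω = 54 × 0.1963 × 1 / 2 = 5.301 kips.
n ≥ 24.5 / 5.301 = 4.621 → use 5 bolts.

5 bolts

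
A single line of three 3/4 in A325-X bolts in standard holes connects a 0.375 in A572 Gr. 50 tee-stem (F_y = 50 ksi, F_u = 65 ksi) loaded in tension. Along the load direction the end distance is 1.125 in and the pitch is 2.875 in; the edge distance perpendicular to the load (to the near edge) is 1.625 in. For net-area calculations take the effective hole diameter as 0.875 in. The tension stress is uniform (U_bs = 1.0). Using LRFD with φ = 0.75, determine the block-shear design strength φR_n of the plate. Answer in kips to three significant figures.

Shear plane L_v = 1.125 + 2·2.875 = 6.875 in; A_gv = 6.875 × 0.375 = 2.578 in².
A_nv = (6.875 − 2.5·0.875) × 0.375 = 1.758 in².
A_nt = (1.625 − 0.5·0.875) × 0.375 = 0.4453 in².
0.6 F_u A_nv = 68.55 kips; 0.6 F_y A_gv = 77.34 kips → shear rupture governs the shear term.
R_n = 68.55 + 1.0 × 65 × 0.4453 = 97.5 kips.
Design strength φR_n = 0.75 × 97.5 = 73.1 kips.

73.1 kips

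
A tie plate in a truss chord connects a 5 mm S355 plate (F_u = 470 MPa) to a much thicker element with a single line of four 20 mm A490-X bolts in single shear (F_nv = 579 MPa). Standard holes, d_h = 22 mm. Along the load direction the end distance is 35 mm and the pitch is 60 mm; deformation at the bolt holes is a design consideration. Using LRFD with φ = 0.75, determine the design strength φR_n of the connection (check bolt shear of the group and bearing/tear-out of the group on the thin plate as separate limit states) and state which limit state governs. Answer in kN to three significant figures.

Bolt shear: A_b = π·20²/4 = 314.2 mm²; R_n = 579 × 314.2 × 4 × 1 / 1000 = 727.6 kN → 0.75 × 727.6 = 546 kN.
Bearing (1.2 l_c t F_u ≤ 2.4 d t F_u): upper limit = 2.4·20·5·470 / 1000 = 112.8 kN.
  Edge l_c = 35 − 22/2 = 24 → r_n = 67.68 kN; interior l_c = 60 − 22 = 38 → r_n = 107.2 kN.
  R_n,bearing = 1·67.68 + 3·107.2 = 389.2 kN → 0.75 × 389.2 = 292 kN.
Bearing governs: 292 kN.

292 kN (bearing governs)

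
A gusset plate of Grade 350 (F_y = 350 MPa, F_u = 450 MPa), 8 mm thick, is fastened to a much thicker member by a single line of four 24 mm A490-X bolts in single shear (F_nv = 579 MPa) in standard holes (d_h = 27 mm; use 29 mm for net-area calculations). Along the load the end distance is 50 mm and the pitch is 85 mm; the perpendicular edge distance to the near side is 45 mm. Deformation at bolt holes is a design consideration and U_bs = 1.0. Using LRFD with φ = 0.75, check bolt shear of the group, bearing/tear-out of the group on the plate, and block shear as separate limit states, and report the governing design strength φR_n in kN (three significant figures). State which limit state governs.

Bolt shear: A_b = π·24²/4 = 452.4 mm²; R_n = 579 × 452.4 × 4 × 1 / 1000 = 1048 kN → 0.75 × 1048 = 786 kN.
Bearing: edge l_c = 36.5, r_n = 157.7 kN; interior l_c = 58, r_n = 207.4 kN; R_n = 157.7 + 3·207.4 = 779.8 kN → 585 kN.
Block shear: A_gv = 2440, A_nv = 1628, A_nt = 244 mm²; R_n = min(0.6F_uA_nv, 0.6F_yA_gv) + U_bs·F_u·A_nt = 549.4 kN → 412 kN.
Block shear governs: 412 kN.

412 kN (block shear governs)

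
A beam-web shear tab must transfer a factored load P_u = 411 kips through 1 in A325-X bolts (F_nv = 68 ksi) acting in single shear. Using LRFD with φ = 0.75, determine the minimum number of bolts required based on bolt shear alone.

A_b = π·1²/4 = 0.7854 in².
Per-bolt design strength φR_n = 0.75 × 68 × 0.7854 × 1 = 40.06 kips.
n ≥ 411 / 40.06 = 10.26 → use 11 bolts.

11 bolts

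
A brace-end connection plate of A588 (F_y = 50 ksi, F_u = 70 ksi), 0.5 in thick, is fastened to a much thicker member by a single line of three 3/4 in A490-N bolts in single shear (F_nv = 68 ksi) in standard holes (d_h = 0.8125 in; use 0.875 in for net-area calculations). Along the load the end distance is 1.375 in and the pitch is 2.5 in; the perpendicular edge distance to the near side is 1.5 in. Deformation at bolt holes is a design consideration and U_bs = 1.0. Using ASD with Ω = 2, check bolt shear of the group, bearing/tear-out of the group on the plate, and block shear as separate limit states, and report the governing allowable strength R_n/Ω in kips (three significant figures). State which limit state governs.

45.1 kips (bolt shear governs)

Bolt shear: A_b = π·0.75²/4 = 0.4418 in²; R_n = 68 × 0.4418 × 3 × 1 = 90.12 kips → 90.12 / 2 = 45.1 kips.
Bearing: edge l_c = 0.9688, r_n = 40.69 kips; interior l_c = 1.688, r_n = 63 kips; R_n = 40.69 + 2·63 = 166.7 kips → 83.3 kips.
Block shear: A_gv = 3.188, A_nv = 2.094, A_nt = 0.5312 in²; R_n = min(0.6F_uA_nv, 0.6F_yA_gv) + U_bs·F_u·A_nt = 125.1 kips → 62.6 kips.
Bolt shear governs: 45.1 kips.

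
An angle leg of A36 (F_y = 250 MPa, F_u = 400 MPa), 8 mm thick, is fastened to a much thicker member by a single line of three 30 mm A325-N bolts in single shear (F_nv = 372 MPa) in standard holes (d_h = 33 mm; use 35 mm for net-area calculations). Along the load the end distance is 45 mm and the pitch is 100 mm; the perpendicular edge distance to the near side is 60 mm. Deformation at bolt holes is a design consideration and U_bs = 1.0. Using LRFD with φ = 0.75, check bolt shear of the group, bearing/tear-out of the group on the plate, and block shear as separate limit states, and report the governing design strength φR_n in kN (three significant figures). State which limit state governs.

322 kN (block shear governs)

Bolt shear: A_b = π·30²/4 = 706.9 mm²; R_n = 372 × 706.9 × 3 × 1 / 1000 = 788.9 kN → 0.75 × 788.9 = 592 kN.
Bearing: edge l_c = 28.5, r_n = 109.4 kN; interior l_c = 67, r_n = 230.4 kN; R_n = 109.4 + 2·230.4 = 570.2 kN → 428 kN.
Block shear: A_gv = 1960, A_nv = 1260, A_nt = 340 mm²; R_n = min(0.6F_uA_nv, 0.6F_yA_gv) + U_bs·F_u·A_nt = 430 kN → 322 kN.
Block shear governs: 322 kN.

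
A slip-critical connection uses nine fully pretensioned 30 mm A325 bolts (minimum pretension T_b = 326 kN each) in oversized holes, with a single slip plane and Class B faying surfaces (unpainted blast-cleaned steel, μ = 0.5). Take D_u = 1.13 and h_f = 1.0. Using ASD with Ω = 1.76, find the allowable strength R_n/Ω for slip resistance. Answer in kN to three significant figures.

942 kN

R_n = μ · D_u · h_f · T_b · n_s · n_b = 0.5 × 1.13 × 1.0 × 326 × 1 × 9 = 1658 kN.
Allowable strength R_n/Ω = 1658 / 1.76 = 942 kN.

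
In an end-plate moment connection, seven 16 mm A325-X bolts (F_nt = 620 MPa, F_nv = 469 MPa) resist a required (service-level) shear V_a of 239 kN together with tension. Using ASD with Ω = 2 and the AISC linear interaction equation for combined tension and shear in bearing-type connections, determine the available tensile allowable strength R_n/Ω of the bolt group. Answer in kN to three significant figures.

A_b = π·16²/4 = 201.1 mm²; f_rv = 239 × 1000 / (7 × 201.1) = 169.8 MPa.
F'_nt = 1.3 F_nt − (Ω F_nt / F_nv) f_rv = 1.3·620 − (2·620/469)·169.8 = 357 MPa, capped at F_nt → F'_nt = 357 MPa.
R_n = F'_nt · A_b · n = 357 × 201.1 × 7 / 1000 = 502.5 kN.
Allowable strength R_n/Ω = 502.5 / 2 = 251 kN.

251 kN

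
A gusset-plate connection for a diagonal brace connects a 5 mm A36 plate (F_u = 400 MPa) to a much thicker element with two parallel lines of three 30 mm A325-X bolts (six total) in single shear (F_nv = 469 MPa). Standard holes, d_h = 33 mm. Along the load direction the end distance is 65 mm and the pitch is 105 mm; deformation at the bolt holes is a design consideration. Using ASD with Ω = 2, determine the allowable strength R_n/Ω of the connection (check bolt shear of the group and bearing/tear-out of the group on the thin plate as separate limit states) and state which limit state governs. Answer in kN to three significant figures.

404 kN (bearing governs)

Bolt shear: A_b = π·30²/4 = 706.9 mm²; R_n = 469 × 706.9 × 6 × 1 / 1000 = 1989 kN → 1989 / 2 = 995 kN.
Bearing (1.2 l_c t F_u ≤ 2.4 d t F_u): upper limit = 2.4·30·5·400 / 1000 = 144 kN.
  Edge l_c = 65 − 33/2 = 48.5 → r_n = 116.4 kN; interior l_c = 105 − 33 = 72 → r_n = 144 kN.
  R_n,bearing = 2·116.4 + 4·144 = 808.8 kN → 808.8 / 2 = 404 kN.
Bearing governs: 404 kN.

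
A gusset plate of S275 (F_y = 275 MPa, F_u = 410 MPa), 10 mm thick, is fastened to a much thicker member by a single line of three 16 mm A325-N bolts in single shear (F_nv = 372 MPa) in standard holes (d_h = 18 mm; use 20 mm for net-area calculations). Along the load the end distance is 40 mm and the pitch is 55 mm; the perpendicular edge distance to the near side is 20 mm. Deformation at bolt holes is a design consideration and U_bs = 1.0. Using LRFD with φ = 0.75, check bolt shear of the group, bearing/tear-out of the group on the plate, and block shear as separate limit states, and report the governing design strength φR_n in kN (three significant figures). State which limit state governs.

Bolt shear: A_b = π·16²/4 = 201.1 mm²; R_n = 372 × 201.1 × 3 × 1 / 1000 = 224.4 kN → 0.75 × 224.4 = 168 kN.
Bearing: edge l_c = 31, r_n = 152.5 kN; interior l_c = 37, r_n = 157.4 kN; R_n = 152.5 + 2·157.4 = 467.4 kN → 351 kN.
Block shear: A_gv = 1500, A_nv = 1000, A_nt = 100 mm²; R_n = min(0.6F_uA_nv, 0.6F_yA_gv) + U_bs·F_u·A_nt = 287 kN → 215 kN.
Bolt shear governs: 168 kN.

168 kN (bolt shear governs)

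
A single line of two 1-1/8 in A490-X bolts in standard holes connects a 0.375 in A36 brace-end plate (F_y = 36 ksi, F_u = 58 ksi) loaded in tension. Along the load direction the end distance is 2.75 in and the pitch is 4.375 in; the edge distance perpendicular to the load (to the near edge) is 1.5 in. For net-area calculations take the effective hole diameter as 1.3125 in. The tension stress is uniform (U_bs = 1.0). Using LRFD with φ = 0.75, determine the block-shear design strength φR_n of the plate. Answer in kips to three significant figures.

57 kips

Shear plane L_v = 2.75 + 1·4.375 = 7.125 in; A_gv = 7.125 × 0.375 = 2.672 in².
A_nv = (7.125 − 1.5·1.3125) × 0.375 = 1.934 in².
A_nt = (1.5 − 0.5·1.3125) × 0.375 = 0.3164 in².
0.6 F_u A_nv = 67.29 kips; 0.6 F_y A_gv = 57.71 kips → shear yielding governs the shear term.
R_n = 57.71 + 1.0 × 58 × 0.3164 = 76.06 kips.
Design strength φR_n = 0.75 × 76.06 = 57 kips.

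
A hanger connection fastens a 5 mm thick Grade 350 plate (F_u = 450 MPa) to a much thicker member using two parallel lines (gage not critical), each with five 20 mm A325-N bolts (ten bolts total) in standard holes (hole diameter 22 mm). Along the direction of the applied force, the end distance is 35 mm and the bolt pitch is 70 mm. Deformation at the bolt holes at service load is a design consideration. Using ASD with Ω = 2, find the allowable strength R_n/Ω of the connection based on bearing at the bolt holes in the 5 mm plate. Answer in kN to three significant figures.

Per bolt r_n = 1.2 l_c t F_u ≤ 2.4 d t F_u; upper limit = 2.4 × 20 × 5 × 450 / 1000 = 108 kN.
Edge bolt: l_c = 35 − 22/2 = 24 mm → 1.2 × 24 × 5 × 450 / 1000 = 64.8 → r_n = 64.8 kN.
Interior bolts: l_c = 70 − 22 = 48 mm → 1.2 × 48 × 5 × 450 / 1000 = 129.6 → r_n = 108 kN.
R_n = 2 × 64.8 + 8 × 108 = 993.6 kN.
Allowable strength R_n/Ω = 993.6 / 2 = 497 kN.

497 kN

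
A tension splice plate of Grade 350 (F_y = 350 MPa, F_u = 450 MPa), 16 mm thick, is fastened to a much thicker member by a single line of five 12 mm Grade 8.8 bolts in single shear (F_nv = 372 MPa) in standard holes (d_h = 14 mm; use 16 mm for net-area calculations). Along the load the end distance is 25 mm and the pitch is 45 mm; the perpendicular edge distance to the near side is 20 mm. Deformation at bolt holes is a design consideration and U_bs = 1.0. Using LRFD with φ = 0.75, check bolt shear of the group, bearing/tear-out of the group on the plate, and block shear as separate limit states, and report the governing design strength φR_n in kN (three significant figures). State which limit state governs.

Bolt shear: A_b = π·12²/4 = 113.1 mm²; R_n = 372 × 113.1 × 5 × 1 / 1000 = 210.4 kN → 0.75 × 210.4 = 158 kN.
Bearing: edge l_c = 18, r_n = 155.5 kN; interior l_c = 31, r_n = 207.4 kN; R_n = 155.5 + 4·207.4 = 985 kN → 739 kN.
Block shear: A_gv = 3280, A_nv = 2128, A_nt = 192 mm²; R_n = min(0.6F_uA_nv, 0.6F_yA_gv) + U_bs·F_u·A_nt = 661 kN → 496 kN.
Bolt shear governs: 158 kN.

158 kN (bolt shear governs)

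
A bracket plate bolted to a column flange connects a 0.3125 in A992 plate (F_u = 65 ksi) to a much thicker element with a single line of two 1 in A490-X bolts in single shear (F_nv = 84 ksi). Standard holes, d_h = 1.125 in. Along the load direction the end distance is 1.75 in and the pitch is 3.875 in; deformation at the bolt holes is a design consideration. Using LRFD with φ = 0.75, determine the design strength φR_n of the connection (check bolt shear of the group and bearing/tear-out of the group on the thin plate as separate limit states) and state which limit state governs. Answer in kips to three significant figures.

Bolt shear: A_b = π·1²/4 = 0.7854 in²; R_n = 84 × 0.7854 × 2 × 1 = 131.9 kips → 0.75 × 131.9 = 99 kips.
Bearing (1.2 l_c t F_u ≤ 2.4 d t F_u): upper limit = 2.4·1·0.3125·65 = 48.75 kips.
  Edge l_c = 1.75 − 1.125/2 = 1.188 → r_n = 28.95 kips; interior l_c = 3.875 − 1.125 = 2.75 → r_n = 48.75 kips.
  R_n,bearing = 1·28.95 + 1·48.75 = 77.7 kips → 0.75 × 77.7 = 58.3 kips.
Bearing governs: 58.3 kips.

58.3 kips (bearing governs)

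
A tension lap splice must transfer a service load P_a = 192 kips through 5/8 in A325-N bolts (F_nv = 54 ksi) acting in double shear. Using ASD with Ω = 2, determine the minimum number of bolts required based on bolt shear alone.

A_b = π·0.625²/4 = 0.3068 in².
Per-bolt allowable strength R_n/Ω = 54 × 0.3068 × 2 / 2 = 16.57 kips.
n ≥ 192 / 16.57 = 11.59 → use 12 bolts.

12 bolts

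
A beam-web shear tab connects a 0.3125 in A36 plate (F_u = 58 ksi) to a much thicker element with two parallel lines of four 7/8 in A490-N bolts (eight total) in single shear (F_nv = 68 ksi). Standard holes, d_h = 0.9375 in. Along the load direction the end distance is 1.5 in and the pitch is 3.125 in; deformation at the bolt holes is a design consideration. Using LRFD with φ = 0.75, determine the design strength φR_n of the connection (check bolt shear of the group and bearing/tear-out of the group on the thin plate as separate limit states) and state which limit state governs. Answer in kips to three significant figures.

205 kips (bearing governs)

Bolt shear: A_b = π·0.875²/4 = 0.6013 in²; R_n = 68 × 0.6013 × 8 × 1 = 327.1 kips → 0.75 × 327.1 = 245 kips.
Bearing (1.2 l_c t F_u ≤ 2.4 d t F_u): upper limit = 2.4·0.875·0.3125·58 = 38.06 kips.
  Edge l_c = 1.5 − 0.9375/2 = 1.031 → r_n = 22.43 kips; interior l_c = 3.125 − 0.9375 = 2.188 → r_n = 38.06 kips.
  R_n,bearing = 2·22.43 + 6·38.06 = 273.2 kips → 0.75 × 273.2 = 205 kips.
Bearing governs: 205 kips.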